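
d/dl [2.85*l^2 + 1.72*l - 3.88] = 5.7*l + 1.72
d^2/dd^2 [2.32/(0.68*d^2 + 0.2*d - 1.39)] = (-2.145536*d^2 - 0.63104*d + 2.32*(1.36*d + 0.2)*(2.72*d + 0.4) + 4.385728)/(0.68*d^2 + 0.2*d - 1.39)^3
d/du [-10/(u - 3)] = 10/(u - 3)^2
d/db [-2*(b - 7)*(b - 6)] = 26 - 4*b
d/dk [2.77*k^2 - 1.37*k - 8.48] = 5.54*k - 1.37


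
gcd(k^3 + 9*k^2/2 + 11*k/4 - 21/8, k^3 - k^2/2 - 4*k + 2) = k - 1/2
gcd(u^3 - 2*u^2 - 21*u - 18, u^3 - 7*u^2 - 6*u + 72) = u^2 - 3*u - 18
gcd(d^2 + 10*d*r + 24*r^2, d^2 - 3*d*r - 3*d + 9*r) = 1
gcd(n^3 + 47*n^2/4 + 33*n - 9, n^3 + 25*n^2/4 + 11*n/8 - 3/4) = n^2 + 23*n/4 - 3/2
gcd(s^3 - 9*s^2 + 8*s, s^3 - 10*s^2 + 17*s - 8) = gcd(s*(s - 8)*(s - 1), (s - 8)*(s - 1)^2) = s^2 - 9*s + 8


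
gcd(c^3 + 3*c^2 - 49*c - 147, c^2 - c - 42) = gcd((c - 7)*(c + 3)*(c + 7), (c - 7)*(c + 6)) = c - 7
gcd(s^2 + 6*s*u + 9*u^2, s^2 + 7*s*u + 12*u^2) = s + 3*u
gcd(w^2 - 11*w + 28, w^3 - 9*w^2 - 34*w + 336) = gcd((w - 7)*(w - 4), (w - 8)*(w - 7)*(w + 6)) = w - 7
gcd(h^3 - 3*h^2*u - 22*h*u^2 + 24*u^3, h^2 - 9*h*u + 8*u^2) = -h + u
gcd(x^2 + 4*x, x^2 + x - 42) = 1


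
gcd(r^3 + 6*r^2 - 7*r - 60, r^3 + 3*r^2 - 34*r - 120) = r^2 + 9*r + 20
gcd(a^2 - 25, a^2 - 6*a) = 1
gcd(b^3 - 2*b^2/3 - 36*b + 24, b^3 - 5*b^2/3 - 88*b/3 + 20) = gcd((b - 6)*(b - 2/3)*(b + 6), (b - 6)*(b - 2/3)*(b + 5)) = b^2 - 20*b/3 + 4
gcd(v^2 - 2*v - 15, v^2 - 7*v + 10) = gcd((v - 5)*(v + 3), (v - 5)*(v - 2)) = v - 5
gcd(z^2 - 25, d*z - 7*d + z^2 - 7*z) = 1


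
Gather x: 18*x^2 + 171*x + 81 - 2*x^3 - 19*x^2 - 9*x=-2*x^3 - x^2 + 162*x + 81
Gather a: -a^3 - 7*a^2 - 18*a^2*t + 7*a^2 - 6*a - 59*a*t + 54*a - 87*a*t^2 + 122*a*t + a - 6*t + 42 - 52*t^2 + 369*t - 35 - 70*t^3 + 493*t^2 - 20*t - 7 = -a^3 - 18*a^2*t + a*(-87*t^2 + 63*t + 49) - 70*t^3 + 441*t^2 + 343*t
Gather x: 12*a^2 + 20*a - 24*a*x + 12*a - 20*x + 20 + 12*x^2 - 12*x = 12*a^2 + 32*a + 12*x^2 + x*(-24*a - 32) + 20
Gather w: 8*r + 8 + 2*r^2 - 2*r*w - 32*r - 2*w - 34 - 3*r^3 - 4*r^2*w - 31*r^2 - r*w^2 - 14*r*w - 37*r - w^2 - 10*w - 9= -3*r^3 - 29*r^2 - 61*r + w^2*(-r - 1) + w*(-4*r^2 - 16*r - 12) - 35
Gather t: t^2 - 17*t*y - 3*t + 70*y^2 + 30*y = t^2 + t*(-17*y - 3) + 70*y^2 + 30*y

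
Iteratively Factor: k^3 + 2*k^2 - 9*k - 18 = (k - 3)*(k^2 + 5*k + 6) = (k - 3)*(k + 3)*(k + 2)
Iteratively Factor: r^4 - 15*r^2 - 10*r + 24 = (r + 3)*(r^3 - 3*r^2 - 6*r + 8) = (r + 2)*(r + 3)*(r^2 - 5*r + 4) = (r - 4)*(r + 2)*(r + 3)*(r - 1)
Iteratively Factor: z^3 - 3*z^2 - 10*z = (z)*(z^2 - 3*z - 10) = z*(z - 5)*(z + 2)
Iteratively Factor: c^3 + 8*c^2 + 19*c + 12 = (c + 4)*(c^2 + 4*c + 3) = (c + 1)*(c + 4)*(c + 3)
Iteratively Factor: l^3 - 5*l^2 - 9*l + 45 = (l + 3)*(l^2 - 8*l + 15) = (l - 5)*(l + 3)*(l - 3)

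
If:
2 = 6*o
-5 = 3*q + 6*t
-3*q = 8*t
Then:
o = 1/3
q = -20/3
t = 5/2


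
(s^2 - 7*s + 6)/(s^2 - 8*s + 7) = (s - 6)/(s - 7)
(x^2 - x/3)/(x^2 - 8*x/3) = (3*x - 1)/(3*x - 8)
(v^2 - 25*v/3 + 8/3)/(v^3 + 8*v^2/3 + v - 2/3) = (v - 8)/(v^2 + 3*v + 2)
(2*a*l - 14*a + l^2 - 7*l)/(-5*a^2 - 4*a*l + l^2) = (-2*a*l + 14*a - l^2 + 7*l)/(5*a^2 + 4*a*l - l^2)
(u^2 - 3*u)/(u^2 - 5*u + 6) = u/(u - 2)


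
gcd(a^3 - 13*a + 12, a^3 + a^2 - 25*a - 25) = 1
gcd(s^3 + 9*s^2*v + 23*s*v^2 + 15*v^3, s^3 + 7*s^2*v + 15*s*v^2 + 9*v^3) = s^2 + 4*s*v + 3*v^2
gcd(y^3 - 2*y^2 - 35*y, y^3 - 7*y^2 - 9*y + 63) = y - 7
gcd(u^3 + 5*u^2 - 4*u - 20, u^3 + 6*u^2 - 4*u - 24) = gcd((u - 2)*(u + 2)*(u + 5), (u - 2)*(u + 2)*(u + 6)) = u^2 - 4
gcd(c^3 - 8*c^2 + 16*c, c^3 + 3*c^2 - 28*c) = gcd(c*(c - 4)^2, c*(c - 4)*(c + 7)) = c^2 - 4*c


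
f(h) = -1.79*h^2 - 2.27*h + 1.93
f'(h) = -3.58*h - 2.27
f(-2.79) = -5.67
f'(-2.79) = 7.72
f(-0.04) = 2.02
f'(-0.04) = -2.13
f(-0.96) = 2.46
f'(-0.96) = 1.17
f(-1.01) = 2.40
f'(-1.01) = 1.35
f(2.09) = -10.63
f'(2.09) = -9.75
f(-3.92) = -16.68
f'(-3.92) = 11.76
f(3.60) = -29.44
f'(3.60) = -15.16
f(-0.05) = 2.04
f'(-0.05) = -2.09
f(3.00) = -20.99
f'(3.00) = -13.01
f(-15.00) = -366.77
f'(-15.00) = 51.43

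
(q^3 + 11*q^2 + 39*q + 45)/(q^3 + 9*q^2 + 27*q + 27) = (q + 5)/(q + 3)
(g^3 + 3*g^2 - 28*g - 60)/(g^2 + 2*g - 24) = (g^2 - 3*g - 10)/(g - 4)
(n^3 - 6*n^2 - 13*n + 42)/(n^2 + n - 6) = n - 7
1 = 1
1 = 1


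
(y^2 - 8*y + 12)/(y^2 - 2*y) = (y - 6)/y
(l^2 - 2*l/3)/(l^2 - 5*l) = (l - 2/3)/(l - 5)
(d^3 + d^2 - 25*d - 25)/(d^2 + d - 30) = (d^2 + 6*d + 5)/(d + 6)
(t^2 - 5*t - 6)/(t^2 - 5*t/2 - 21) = 2*(t + 1)/(2*t + 7)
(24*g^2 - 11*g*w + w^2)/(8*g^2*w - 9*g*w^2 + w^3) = (-3*g + w)/(w*(-g + w))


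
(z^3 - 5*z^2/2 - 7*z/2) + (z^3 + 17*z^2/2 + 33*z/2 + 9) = 2*z^3 + 6*z^2 + 13*z + 9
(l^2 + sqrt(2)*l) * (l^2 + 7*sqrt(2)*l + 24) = l^4 + 8*sqrt(2)*l^3 + 38*l^2 + 24*sqrt(2)*l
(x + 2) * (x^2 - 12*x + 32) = x^3 - 10*x^2 + 8*x + 64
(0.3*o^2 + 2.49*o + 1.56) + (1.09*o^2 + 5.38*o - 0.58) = 1.39*o^2 + 7.87*o + 0.98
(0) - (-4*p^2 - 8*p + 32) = 4*p^2 + 8*p - 32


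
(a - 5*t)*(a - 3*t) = a^2 - 8*a*t + 15*t^2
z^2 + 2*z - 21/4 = (z - 3/2)*(z + 7/2)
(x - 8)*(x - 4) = x^2 - 12*x + 32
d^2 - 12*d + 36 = (d - 6)^2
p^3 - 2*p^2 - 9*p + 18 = (p - 3)*(p - 2)*(p + 3)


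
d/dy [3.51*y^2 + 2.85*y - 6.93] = 7.02*y + 2.85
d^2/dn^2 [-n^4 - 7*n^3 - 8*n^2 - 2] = -12*n^2 - 42*n - 16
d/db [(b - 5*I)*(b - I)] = 2*b - 6*I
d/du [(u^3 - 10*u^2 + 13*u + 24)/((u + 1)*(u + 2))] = (u^2 + 4*u - 46)/(u^2 + 4*u + 4)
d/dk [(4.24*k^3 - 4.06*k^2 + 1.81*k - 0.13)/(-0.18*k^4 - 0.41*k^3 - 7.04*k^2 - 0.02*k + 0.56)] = (0.7632*k^6 - 1.4616*k^5 - 30.5368*k^4 + 1.221*k^3 + 19.7869*k^2 - 6.3776*k + 1.011)/(0.0324*k^8 + 0.1476*k^7 + 2.7025*k^6 + 5.78*k^5 + 49.3764*k^4 - 0.1776*k^3 - 7.8844*k^2 - 0.0224*k + 0.3136)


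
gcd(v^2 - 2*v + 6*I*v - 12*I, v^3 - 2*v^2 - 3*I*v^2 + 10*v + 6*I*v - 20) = v - 2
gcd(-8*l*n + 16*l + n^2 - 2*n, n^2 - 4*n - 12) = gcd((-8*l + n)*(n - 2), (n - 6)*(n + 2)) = 1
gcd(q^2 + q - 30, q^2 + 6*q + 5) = 1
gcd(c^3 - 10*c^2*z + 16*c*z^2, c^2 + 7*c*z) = c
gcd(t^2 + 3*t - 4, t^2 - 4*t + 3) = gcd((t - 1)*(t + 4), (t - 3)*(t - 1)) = t - 1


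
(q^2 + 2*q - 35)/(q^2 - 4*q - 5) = (q + 7)/(q + 1)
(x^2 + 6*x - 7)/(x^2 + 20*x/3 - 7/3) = 3*(x - 1)/(3*x - 1)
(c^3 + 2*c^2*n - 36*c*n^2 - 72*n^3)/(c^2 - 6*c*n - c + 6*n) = (c^2 + 8*c*n + 12*n^2)/(c - 1)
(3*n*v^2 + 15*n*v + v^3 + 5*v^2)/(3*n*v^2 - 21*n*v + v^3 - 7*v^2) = (v + 5)/(v - 7)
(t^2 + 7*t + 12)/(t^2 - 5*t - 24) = (t + 4)/(t - 8)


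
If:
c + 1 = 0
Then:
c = -1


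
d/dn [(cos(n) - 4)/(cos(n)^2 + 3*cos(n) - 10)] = (cos(n)^2 - 8*cos(n) - 2)*sin(n)/(cos(n)^2 + 3*cos(n) - 10)^2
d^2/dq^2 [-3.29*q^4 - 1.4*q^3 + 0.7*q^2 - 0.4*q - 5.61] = -39.48*q^2 - 8.4*q + 1.4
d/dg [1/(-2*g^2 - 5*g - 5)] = (4*g + 5)/(2*g^2 + 5*g + 5)^2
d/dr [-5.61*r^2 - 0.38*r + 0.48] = -11.22*r - 0.38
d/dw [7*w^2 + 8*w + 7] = 14*w + 8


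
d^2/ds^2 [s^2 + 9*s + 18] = 2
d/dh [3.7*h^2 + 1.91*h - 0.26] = 7.4*h + 1.91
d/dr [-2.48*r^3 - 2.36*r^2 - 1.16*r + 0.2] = -7.44*r^2 - 4.72*r - 1.16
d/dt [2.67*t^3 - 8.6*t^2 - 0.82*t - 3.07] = 8.01*t^2 - 17.2*t - 0.82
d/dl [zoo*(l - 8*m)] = zoo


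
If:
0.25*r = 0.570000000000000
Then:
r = 2.28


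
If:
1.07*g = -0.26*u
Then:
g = -0.242990654205607*u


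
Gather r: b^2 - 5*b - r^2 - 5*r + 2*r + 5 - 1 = b^2 - 5*b - r^2 - 3*r + 4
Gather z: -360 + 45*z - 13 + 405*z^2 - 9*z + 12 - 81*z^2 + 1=324*z^2 + 36*z - 360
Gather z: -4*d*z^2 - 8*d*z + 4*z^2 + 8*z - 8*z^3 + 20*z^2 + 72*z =-8*z^3 + z^2*(24 - 4*d) + z*(80 - 8*d)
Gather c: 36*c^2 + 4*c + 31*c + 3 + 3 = 36*c^2 + 35*c + 6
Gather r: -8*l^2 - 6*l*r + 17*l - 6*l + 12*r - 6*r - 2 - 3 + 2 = -8*l^2 + 11*l + r*(6 - 6*l) - 3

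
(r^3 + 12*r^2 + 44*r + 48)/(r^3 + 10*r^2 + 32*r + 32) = (r + 6)/(r + 4)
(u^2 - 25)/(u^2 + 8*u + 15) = (u - 5)/(u + 3)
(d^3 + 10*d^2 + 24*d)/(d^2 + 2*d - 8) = d*(d + 6)/(d - 2)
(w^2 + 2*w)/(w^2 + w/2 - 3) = 2*w/(2*w - 3)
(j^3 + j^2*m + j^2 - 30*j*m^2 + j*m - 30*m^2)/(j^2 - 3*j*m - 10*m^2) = (j^2 + 6*j*m + j + 6*m)/(j + 2*m)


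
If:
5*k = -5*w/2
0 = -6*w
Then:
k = 0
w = 0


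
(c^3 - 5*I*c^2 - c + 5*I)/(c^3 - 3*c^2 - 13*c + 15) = (c^2 + c*(1 - 5*I) - 5*I)/(c^2 - 2*c - 15)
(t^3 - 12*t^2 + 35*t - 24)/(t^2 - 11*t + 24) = t - 1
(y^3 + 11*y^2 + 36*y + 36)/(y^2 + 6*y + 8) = (y^2 + 9*y + 18)/(y + 4)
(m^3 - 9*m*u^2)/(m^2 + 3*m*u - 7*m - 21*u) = m*(m - 3*u)/(m - 7)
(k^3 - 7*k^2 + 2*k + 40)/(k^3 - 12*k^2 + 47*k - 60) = (k + 2)/(k - 3)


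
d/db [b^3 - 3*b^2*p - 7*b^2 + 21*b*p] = 3*b^2 - 6*b*p - 14*b + 21*p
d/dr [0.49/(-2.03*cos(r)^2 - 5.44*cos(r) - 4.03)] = -(1.9894*cos(r) + 2.6656)*sin(r)/(2.03*cos(r)^2 + 5.44*cos(r) + 4.03)^2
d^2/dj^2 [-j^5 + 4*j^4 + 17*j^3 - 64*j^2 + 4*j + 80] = -20*j^3 + 48*j^2 + 102*j - 128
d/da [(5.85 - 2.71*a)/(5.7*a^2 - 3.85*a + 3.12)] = (15.447*a^2 - 66.69*a + 14.0673)/(32.49*a^4 - 43.89*a^3 + 50.3905*a^2 - 24.024*a + 9.7344)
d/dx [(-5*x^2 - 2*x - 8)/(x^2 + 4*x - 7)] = 2*(-9*x^2 + 43*x + 23)/(x^4 + 8*x^3 + 2*x^2 - 56*x + 49)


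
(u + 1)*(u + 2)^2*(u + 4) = u^4 + 9*u^3 + 28*u^2 + 36*u + 16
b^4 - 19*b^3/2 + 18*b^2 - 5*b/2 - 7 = (b - 7)*(b - 2)*(b - 1)*(b + 1/2)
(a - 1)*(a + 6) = a^2 + 5*a - 6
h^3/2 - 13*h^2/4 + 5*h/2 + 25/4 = (h/2 + 1/2)*(h - 5)*(h - 5/2)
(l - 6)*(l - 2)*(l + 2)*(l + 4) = l^4 - 2*l^3 - 28*l^2 + 8*l + 96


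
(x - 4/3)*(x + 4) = x^2 + 8*x/3 - 16/3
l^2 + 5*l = l*(l + 5)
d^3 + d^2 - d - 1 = (d - 1)*(d + 1)^2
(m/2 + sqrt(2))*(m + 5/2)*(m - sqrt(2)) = m^3/2 + sqrt(2)*m^2/2 + 5*m^2/4 - 2*m + 5*sqrt(2)*m/4 - 5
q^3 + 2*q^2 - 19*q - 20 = (q - 4)*(q + 1)*(q + 5)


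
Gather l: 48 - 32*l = 48 - 32*l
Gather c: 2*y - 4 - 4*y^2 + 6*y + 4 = -4*y^2 + 8*y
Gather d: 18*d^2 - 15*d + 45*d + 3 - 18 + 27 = 18*d^2 + 30*d + 12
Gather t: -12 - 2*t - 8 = -2*t - 20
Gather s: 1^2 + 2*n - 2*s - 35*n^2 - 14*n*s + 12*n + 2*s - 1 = -35*n^2 - 14*n*s + 14*n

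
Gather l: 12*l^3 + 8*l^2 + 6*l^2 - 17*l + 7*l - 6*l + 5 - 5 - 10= 12*l^3 + 14*l^2 - 16*l - 10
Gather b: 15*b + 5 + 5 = 15*b + 10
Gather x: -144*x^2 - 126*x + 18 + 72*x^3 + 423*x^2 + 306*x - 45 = 72*x^3 + 279*x^2 + 180*x - 27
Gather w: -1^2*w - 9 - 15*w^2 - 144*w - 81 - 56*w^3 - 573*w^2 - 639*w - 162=-56*w^3 - 588*w^2 - 784*w - 252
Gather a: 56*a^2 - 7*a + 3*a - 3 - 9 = 56*a^2 - 4*a - 12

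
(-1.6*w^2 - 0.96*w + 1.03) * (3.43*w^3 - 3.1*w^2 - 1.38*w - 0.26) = -5.488*w^5 + 1.6672*w^4 + 8.7169*w^3 - 1.4522*w^2 - 1.1718*w - 0.2678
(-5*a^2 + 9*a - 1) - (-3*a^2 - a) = -2*a^2 + 10*a - 1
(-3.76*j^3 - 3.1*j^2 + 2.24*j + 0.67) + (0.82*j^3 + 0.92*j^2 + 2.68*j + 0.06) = -2.94*j^3 - 2.18*j^2 + 4.92*j + 0.73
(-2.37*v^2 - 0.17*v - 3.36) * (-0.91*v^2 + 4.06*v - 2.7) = 2.1567*v^4 - 9.4675*v^3 + 8.7664*v^2 - 13.1826*v + 9.072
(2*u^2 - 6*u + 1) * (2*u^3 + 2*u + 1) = 4*u^5 - 12*u^4 + 6*u^3 - 10*u^2 - 4*u + 1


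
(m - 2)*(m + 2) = m^2 - 4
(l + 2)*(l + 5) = l^2 + 7*l + 10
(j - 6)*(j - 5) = j^2 - 11*j + 30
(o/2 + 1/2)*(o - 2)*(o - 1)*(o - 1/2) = o^4/2 - 5*o^3/4 + 5*o/4 - 1/2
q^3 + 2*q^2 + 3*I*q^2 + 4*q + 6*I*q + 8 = (q + 2)*(q - I)*(q + 4*I)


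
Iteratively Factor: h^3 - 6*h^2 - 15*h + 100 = (h + 4)*(h^2 - 10*h + 25) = (h - 5)*(h + 4)*(h - 5)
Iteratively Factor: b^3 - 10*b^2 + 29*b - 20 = (b - 4)*(b^2 - 6*b + 5) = (b - 5)*(b - 4)*(b - 1)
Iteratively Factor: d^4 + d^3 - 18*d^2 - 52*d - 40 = (d + 2)*(d^3 - d^2 - 16*d - 20) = (d - 5)*(d + 2)*(d^2 + 4*d + 4) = (d - 5)*(d + 2)^2*(d + 2)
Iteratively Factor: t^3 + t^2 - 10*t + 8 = (t + 4)*(t^2 - 3*t + 2) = (t - 1)*(t + 4)*(t - 2)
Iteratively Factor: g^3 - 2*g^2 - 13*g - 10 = (g + 1)*(g^2 - 3*g - 10) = (g - 5)*(g + 1)*(g + 2)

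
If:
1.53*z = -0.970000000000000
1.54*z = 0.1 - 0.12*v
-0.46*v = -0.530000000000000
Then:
No Solution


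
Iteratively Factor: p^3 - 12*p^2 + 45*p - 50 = (p - 5)*(p^2 - 7*p + 10) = (p - 5)*(p - 2)*(p - 5)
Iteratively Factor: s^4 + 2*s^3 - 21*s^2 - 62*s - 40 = (s + 1)*(s^3 + s^2 - 22*s - 40) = (s + 1)*(s + 2)*(s^2 - s - 20) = (s + 1)*(s + 2)*(s + 4)*(s - 5)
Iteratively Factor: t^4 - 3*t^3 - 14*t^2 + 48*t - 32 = (t - 1)*(t^3 - 2*t^2 - 16*t + 32) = (t - 4)*(t - 1)*(t^2 + 2*t - 8) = (t - 4)*(t - 1)*(t + 4)*(t - 2)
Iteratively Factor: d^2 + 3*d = (d)*(d + 3)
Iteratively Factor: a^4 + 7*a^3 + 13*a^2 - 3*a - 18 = (a + 3)*(a^3 + 4*a^2 + a - 6) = (a + 2)*(a + 3)*(a^2 + 2*a - 3) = (a - 1)*(a + 2)*(a + 3)*(a + 3)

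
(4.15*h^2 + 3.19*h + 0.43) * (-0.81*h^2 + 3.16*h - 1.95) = -3.3615*h^4 + 10.5301*h^3 + 1.6396*h^2 - 4.8617*h - 0.8385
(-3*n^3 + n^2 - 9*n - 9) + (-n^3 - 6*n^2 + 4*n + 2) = -4*n^3 - 5*n^2 - 5*n - 7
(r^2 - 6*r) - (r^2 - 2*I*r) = -6*r + 2*I*r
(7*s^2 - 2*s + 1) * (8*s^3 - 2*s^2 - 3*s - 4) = 56*s^5 - 30*s^4 - 9*s^3 - 24*s^2 + 5*s - 4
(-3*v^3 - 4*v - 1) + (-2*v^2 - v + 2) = -3*v^3 - 2*v^2 - 5*v + 1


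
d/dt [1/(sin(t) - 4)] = -cos(t)/(sin(t) - 4)^2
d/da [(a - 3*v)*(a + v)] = 2*a - 2*v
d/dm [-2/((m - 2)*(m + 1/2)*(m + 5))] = 4*(6*m^2 + 14*m - 17)/(4*m^6 + 28*m^5 - 19*m^4 - 278*m^3 + 149*m^2 + 340*m + 100)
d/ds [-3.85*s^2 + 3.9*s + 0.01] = 3.9 - 7.7*s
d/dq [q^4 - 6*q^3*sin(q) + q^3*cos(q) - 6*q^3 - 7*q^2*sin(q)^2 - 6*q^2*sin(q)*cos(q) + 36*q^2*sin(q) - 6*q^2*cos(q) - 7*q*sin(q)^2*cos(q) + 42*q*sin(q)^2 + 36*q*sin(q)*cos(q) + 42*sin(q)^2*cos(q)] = -q^3*sin(q) - 6*q^3*cos(q) + 4*q^3 - 12*q^2*sin(q) - 7*q^2*sin(2*q) + 39*q^2*cos(q) - 6*q^2*cos(2*q) - 18*q^2 + 295*q*sin(q)/4 + 36*q*sin(2*q) - 21*q*sin(3*q)/4 - 12*q*cos(q) + 43*q*cos(2*q) - 7*q - 21*sin(q)/2 + 18*sin(2*q) + 63*sin(3*q)/2 - 7*cos(q)/4 - 21*cos(2*q) + 7*cos(3*q)/4 + 21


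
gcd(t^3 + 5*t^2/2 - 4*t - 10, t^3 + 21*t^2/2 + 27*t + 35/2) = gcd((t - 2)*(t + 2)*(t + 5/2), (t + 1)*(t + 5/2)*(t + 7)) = t + 5/2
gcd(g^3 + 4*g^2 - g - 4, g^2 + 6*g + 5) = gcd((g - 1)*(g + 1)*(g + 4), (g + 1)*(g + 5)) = g + 1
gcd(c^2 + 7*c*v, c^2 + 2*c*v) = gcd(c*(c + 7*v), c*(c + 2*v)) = c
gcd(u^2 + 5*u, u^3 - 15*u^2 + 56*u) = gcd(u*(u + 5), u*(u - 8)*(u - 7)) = u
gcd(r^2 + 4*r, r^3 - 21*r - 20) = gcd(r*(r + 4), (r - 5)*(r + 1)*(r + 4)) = r + 4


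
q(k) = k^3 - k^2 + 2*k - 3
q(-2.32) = -25.51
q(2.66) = 14.07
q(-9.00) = -831.00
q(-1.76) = -15.07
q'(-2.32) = 22.79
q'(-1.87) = 16.23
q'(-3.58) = 47.61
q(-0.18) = -3.40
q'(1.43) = 5.27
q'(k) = 3*k^2 - 2*k + 2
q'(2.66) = 17.91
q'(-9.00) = 263.00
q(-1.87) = -16.78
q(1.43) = 0.74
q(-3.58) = -68.86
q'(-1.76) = 14.81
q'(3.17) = 25.81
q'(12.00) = 410.00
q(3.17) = 25.15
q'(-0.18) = 2.46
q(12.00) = 1605.00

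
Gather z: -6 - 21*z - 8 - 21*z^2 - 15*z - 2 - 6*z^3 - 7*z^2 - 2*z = -6*z^3 - 28*z^2 - 38*z - 16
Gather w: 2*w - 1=2*w - 1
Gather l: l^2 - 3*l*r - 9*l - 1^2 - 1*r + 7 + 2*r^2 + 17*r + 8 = l^2 + l*(-3*r - 9) + 2*r^2 + 16*r + 14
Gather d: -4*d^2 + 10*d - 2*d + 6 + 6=-4*d^2 + 8*d + 12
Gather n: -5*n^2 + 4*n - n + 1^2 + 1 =-5*n^2 + 3*n + 2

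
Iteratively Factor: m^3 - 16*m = (m + 4)*(m^2 - 4*m) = (m - 4)*(m + 4)*(m)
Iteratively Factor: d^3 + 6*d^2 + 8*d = (d)*(d^2 + 6*d + 8) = d*(d + 4)*(d + 2)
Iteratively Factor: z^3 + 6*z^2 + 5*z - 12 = (z - 1)*(z^2 + 7*z + 12) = (z - 1)*(z + 4)*(z + 3)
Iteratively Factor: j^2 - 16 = (j - 4)*(j + 4)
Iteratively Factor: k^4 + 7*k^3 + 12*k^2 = (k + 3)*(k^3 + 4*k^2) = (k + 3)*(k + 4)*(k^2) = k*(k + 3)*(k + 4)*(k)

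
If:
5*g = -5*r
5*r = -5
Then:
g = 1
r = -1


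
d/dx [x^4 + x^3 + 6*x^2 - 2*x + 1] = 4*x^3 + 3*x^2 + 12*x - 2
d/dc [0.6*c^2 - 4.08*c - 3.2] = 1.2*c - 4.08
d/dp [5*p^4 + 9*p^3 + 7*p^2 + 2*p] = 20*p^3 + 27*p^2 + 14*p + 2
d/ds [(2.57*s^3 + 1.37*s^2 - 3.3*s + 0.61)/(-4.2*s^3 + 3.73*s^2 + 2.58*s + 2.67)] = (7.105427357601e-15*s^5 + 15.3401*s^4 - 14.4588*s^3 + 44.1153*s^2 + 2.7652*s - 10.3848)/(17.64*s^6 - 31.332*s^5 - 7.7591*s^4 - 3.1812*s^3 + 26.5746*s^2 + 13.7772*s + 7.1289)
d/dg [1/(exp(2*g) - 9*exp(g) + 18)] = (9 - 2*exp(g))*exp(g)/(exp(2*g) - 9*exp(g) + 18)^2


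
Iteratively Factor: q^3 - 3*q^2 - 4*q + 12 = (q + 2)*(q^2 - 5*q + 6) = (q - 2)*(q + 2)*(q - 3)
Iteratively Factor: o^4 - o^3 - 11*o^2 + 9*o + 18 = (o - 2)*(o^3 + o^2 - 9*o - 9) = (o - 3)*(o - 2)*(o^2 + 4*o + 3) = (o - 3)*(o - 2)*(o + 3)*(o + 1)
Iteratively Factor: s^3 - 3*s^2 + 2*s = (s)*(s^2 - 3*s + 2) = s*(s - 2)*(s - 1)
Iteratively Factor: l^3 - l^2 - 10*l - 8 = (l + 1)*(l^2 - 2*l - 8) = (l + 1)*(l + 2)*(l - 4)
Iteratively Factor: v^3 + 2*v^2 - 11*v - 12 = (v + 4)*(v^2 - 2*v - 3) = (v - 3)*(v + 4)*(v + 1)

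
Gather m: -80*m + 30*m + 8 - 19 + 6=-50*m - 5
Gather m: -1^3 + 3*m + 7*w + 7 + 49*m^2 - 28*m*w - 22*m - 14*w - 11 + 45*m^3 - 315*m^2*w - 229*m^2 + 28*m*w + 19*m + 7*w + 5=45*m^3 + m^2*(-315*w - 180)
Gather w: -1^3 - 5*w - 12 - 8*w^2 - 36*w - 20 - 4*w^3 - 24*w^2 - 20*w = -4*w^3 - 32*w^2 - 61*w - 33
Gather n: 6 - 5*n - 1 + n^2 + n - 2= n^2 - 4*n + 3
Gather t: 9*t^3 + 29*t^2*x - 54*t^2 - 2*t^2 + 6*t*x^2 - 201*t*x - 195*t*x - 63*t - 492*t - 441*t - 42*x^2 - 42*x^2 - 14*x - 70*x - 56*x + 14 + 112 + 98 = 9*t^3 + t^2*(29*x - 56) + t*(6*x^2 - 396*x - 996) - 84*x^2 - 140*x + 224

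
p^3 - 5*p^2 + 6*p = p*(p - 3)*(p - 2)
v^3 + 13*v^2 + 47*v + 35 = (v + 1)*(v + 5)*(v + 7)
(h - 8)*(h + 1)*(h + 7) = h^3 - 57*h - 56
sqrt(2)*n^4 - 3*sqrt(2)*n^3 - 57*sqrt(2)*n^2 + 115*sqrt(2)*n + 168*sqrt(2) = (n - 8)*(n - 3)*(n + 7)*(sqrt(2)*n + sqrt(2))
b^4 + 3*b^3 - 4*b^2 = b^2*(b - 1)*(b + 4)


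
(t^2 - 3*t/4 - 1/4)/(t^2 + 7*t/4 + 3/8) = 2*(t - 1)/(2*t + 3)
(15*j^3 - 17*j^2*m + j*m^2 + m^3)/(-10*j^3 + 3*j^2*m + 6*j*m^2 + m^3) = (-3*j + m)/(2*j + m)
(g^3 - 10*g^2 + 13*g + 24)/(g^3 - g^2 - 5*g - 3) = (g - 8)/(g + 1)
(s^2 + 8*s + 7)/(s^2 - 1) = (s + 7)/(s - 1)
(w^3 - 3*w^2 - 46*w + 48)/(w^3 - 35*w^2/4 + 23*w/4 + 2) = 4*(w + 6)/(4*w + 1)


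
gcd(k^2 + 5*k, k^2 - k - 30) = k + 5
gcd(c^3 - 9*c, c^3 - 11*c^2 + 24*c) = c^2 - 3*c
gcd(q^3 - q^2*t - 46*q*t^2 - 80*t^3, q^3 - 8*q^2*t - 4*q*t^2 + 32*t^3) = q^2 - 6*q*t - 16*t^2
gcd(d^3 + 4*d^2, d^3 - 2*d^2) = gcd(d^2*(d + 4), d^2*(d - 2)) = d^2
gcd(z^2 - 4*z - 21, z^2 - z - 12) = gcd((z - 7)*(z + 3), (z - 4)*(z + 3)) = z + 3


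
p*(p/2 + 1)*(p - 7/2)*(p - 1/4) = p^4/2 - 7*p^3/8 - 53*p^2/16 + 7*p/8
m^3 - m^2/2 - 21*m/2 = m*(m - 7/2)*(m + 3)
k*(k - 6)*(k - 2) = k^3 - 8*k^2 + 12*k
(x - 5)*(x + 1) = x^2 - 4*x - 5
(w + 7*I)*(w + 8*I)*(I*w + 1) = I*w^3 - 14*w^2 - 41*I*w - 56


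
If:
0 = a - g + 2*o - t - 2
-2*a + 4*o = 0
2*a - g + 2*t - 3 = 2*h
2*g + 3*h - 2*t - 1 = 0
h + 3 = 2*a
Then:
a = 11/7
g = 5/7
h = 1/7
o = 11/14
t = 3/7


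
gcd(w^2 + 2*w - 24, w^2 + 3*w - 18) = w + 6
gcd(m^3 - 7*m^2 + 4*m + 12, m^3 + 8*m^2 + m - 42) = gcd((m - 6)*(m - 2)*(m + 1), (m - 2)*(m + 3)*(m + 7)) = m - 2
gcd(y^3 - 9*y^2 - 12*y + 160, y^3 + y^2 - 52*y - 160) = y^2 - 4*y - 32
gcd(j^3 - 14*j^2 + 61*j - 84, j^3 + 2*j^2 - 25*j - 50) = 1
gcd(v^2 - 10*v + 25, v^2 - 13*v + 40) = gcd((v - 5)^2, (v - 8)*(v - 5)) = v - 5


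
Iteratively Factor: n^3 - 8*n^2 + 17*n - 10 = (n - 1)*(n^2 - 7*n + 10) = (n - 5)*(n - 1)*(n - 2)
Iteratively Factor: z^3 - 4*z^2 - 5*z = (z + 1)*(z^2 - 5*z) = (z - 5)*(z + 1)*(z)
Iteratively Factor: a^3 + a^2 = (a)*(a^2 + a) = a*(a + 1)*(a)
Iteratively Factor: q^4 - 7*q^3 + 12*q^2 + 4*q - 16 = (q - 2)*(q^3 - 5*q^2 + 2*q + 8) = (q - 4)*(q - 2)*(q^2 - q - 2) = (q - 4)*(q - 2)*(q + 1)*(q - 2)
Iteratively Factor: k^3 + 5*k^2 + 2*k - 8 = (k + 2)*(k^2 + 3*k - 4) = (k - 1)*(k + 2)*(k + 4)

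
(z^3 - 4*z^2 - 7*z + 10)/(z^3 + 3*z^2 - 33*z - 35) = (z^2 + z - 2)/(z^2 + 8*z + 7)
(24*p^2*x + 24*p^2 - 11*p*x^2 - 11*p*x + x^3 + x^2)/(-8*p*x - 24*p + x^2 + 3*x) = (-3*p*x - 3*p + x^2 + x)/(x + 3)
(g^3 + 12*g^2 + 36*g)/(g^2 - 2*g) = (g^2 + 12*g + 36)/(g - 2)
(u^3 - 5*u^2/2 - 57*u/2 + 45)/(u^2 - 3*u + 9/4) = 2*(u^2 - u - 30)/(2*u - 3)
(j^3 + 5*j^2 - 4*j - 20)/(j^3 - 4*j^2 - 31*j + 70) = (j + 2)/(j - 7)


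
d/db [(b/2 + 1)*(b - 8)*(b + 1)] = 3*b^2/2 - 5*b - 11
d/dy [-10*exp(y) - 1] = -10*exp(y)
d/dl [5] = 0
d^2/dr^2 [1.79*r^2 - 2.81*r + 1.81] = 3.58000000000000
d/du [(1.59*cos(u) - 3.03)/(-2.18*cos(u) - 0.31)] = 7.0983*sin(u)/(2.18*cos(u) + 0.31)^2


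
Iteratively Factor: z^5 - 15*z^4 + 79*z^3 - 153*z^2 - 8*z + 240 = (z - 4)*(z^4 - 11*z^3 + 35*z^2 - 13*z - 60) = (z - 5)*(z - 4)*(z^3 - 6*z^2 + 5*z + 12) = (z - 5)*(z - 4)*(z - 3)*(z^2 - 3*z - 4) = (z - 5)*(z - 4)*(z - 3)*(z + 1)*(z - 4)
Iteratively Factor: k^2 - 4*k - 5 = (k + 1)*(k - 5)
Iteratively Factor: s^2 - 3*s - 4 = (s + 1)*(s - 4)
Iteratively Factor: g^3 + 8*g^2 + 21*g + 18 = (g + 3)*(g^2 + 5*g + 6) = (g + 3)^2*(g + 2)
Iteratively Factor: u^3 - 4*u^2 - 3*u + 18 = (u - 3)*(u^2 - u - 6) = (u - 3)*(u + 2)*(u - 3)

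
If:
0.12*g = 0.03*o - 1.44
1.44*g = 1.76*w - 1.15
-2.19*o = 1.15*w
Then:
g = -10.91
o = 4.35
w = -8.28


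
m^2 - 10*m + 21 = (m - 7)*(m - 3)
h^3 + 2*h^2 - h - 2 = (h - 1)*(h + 1)*(h + 2)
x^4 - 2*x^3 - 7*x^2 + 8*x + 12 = (x - 3)*(x - 2)*(x + 1)*(x + 2)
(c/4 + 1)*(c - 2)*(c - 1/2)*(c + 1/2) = c^4/4 + c^3/2 - 33*c^2/16 - c/8 + 1/2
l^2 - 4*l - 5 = (l - 5)*(l + 1)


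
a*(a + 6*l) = a^2 + 6*a*l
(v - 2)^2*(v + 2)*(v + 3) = v^4 + v^3 - 10*v^2 - 4*v + 24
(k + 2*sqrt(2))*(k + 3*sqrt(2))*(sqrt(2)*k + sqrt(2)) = sqrt(2)*k^3 + sqrt(2)*k^2 + 10*k^2 + 10*k + 12*sqrt(2)*k + 12*sqrt(2)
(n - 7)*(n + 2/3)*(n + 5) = n^3 - 4*n^2/3 - 109*n/3 - 70/3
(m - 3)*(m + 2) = m^2 - m - 6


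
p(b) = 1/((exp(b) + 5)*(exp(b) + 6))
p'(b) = -exp(b)/((exp(b) + 5)*(exp(b) + 6)^2) - exp(b)/((exp(b) + 5)^2*(exp(b) + 6)) = (-2*exp(b) - 11)*exp(b)/(exp(4*b) + 22*exp(3*b) + 181*exp(2*b) + 660*exp(b) + 900)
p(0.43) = 0.02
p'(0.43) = -0.01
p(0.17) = 0.02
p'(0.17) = -0.01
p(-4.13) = 0.03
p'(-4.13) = -0.00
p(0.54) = 0.02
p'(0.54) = -0.01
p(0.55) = 0.02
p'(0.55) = -0.01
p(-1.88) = 0.03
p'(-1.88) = -0.00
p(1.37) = 0.01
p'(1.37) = -0.01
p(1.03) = 0.01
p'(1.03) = -0.01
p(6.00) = 0.00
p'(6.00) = 0.00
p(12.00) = 0.00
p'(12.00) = 0.00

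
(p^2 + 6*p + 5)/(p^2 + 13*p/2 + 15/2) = 2*(p + 1)/(2*p + 3)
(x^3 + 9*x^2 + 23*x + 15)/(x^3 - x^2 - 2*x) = (x^2 + 8*x + 15)/(x*(x - 2))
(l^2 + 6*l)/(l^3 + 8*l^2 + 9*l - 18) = l/(l^2 + 2*l - 3)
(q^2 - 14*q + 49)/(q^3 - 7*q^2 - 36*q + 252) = (q - 7)/(q^2 - 36)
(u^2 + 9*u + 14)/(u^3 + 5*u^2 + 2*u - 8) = (u + 7)/(u^2 + 3*u - 4)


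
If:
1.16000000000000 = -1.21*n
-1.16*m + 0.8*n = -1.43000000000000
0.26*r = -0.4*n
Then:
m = 0.57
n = -0.96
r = 1.47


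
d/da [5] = 0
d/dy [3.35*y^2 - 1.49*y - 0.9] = 6.7*y - 1.49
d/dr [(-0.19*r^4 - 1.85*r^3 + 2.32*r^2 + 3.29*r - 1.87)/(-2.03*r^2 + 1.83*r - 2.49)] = (0.7714*r^5 + 2.7124*r^4 - 4.8786*r^3 + 24.7438*r^2 - 19.1458*r - 4.77)/(4.1209*r^4 - 7.4298*r^3 + 13.4583*r^2 - 9.1134*r + 6.2001)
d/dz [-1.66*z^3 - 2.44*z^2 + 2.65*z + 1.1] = -4.98*z^2 - 4.88*z + 2.65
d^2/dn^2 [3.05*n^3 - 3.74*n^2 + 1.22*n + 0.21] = 18.3*n - 7.48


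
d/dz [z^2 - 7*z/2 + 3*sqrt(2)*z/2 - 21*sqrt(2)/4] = 2*z - 7/2 + 3*sqrt(2)/2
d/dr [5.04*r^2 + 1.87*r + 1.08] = 10.08*r + 1.87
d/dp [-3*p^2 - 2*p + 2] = -6*p - 2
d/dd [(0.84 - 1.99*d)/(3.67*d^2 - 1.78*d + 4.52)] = (7.3033*d^2 - 6.1656*d - 7.4996)/(13.4689*d^4 - 13.0652*d^3 + 36.3452*d^2 - 16.0912*d + 20.4304)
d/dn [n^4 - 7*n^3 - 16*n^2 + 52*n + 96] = 4*n^3 - 21*n^2 - 32*n + 52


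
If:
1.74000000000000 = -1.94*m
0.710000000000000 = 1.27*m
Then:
No Solution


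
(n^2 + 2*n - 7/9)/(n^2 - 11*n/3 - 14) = (n - 1/3)/(n - 6)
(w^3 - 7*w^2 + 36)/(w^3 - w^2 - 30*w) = (w^2 - w - 6)/(w*(w + 5))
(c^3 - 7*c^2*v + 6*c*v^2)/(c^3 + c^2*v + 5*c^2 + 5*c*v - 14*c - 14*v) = c*(c^2 - 7*c*v + 6*v^2)/(c^3 + c^2*v + 5*c^2 + 5*c*v - 14*c - 14*v)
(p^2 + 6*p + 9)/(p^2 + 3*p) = (p + 3)/p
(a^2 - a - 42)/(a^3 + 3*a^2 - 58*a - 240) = (a - 7)/(a^2 - 3*a - 40)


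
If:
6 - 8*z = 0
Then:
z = 3/4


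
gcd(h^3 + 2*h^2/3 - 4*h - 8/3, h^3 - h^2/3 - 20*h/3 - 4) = h^2 + 8*h/3 + 4/3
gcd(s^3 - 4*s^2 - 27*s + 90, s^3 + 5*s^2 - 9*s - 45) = s^2 + 2*s - 15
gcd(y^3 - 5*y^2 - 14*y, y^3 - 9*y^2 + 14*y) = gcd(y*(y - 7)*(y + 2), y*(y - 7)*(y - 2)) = y^2 - 7*y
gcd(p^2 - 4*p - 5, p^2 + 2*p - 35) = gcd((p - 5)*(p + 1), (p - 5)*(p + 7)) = p - 5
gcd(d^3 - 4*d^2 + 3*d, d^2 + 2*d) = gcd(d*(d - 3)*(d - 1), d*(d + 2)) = d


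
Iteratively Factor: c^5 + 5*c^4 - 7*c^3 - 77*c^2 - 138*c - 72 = (c + 1)*(c^4 + 4*c^3 - 11*c^2 - 66*c - 72) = (c + 1)*(c + 3)*(c^3 + c^2 - 14*c - 24) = (c - 4)*(c + 1)*(c + 3)*(c^2 + 5*c + 6) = (c - 4)*(c + 1)*(c + 3)^2*(c + 2)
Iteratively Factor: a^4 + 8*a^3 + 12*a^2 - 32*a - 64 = (a + 4)*(a^3 + 4*a^2 - 4*a - 16) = (a + 4)^2*(a^2 - 4) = (a + 2)*(a + 4)^2*(a - 2)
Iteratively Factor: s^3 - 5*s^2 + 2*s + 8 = (s + 1)*(s^2 - 6*s + 8) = (s - 4)*(s + 1)*(s - 2)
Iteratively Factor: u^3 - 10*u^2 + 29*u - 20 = (u - 4)*(u^2 - 6*u + 5) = (u - 5)*(u - 4)*(u - 1)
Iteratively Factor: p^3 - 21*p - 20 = (p - 5)*(p^2 + 5*p + 4) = (p - 5)*(p + 1)*(p + 4)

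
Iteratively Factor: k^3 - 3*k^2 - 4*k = (k)*(k^2 - 3*k - 4) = k*(k + 1)*(k - 4)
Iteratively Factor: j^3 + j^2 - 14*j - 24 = (j + 3)*(j^2 - 2*j - 8) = (j - 4)*(j + 3)*(j + 2)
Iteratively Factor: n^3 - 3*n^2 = (n - 3)*(n^2) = n*(n - 3)*(n)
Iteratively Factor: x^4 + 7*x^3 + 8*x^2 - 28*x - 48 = (x + 2)*(x^3 + 5*x^2 - 2*x - 24) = (x + 2)*(x + 4)*(x^2 + x - 6) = (x + 2)*(x + 3)*(x + 4)*(x - 2)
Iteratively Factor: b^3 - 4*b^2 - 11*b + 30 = (b - 5)*(b^2 + b - 6) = (b - 5)*(b - 2)*(b + 3)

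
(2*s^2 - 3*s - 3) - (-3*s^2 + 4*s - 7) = 5*s^2 - 7*s + 4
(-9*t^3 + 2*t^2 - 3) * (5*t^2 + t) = -45*t^5 + t^4 + 2*t^3 - 15*t^2 - 3*t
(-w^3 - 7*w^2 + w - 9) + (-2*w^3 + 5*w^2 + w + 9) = -3*w^3 - 2*w^2 + 2*w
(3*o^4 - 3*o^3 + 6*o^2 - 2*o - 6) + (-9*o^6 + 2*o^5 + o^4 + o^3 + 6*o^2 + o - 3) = -9*o^6 + 2*o^5 + 4*o^4 - 2*o^3 + 12*o^2 - o - 9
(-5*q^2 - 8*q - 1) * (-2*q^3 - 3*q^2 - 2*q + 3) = 10*q^5 + 31*q^4 + 36*q^3 + 4*q^2 - 22*q - 3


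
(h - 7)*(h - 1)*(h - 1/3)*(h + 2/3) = h^4 - 23*h^3/3 + 37*h^2/9 + 37*h/9 - 14/9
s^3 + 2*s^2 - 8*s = s*(s - 2)*(s + 4)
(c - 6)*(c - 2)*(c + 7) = c^3 - c^2 - 44*c + 84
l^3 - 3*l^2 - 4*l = l*(l - 4)*(l + 1)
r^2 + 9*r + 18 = (r + 3)*(r + 6)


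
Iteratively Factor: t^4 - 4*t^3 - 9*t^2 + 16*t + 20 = (t + 2)*(t^3 - 6*t^2 + 3*t + 10) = (t + 1)*(t + 2)*(t^2 - 7*t + 10) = (t - 2)*(t + 1)*(t + 2)*(t - 5)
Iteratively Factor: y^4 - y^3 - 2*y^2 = (y)*(y^3 - y^2 - 2*y) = y*(y - 2)*(y^2 + y) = y^2*(y - 2)*(y + 1)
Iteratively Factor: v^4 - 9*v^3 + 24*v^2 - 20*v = (v)*(v^3 - 9*v^2 + 24*v - 20) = v*(v - 5)*(v^2 - 4*v + 4) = v*(v - 5)*(v - 2)*(v - 2)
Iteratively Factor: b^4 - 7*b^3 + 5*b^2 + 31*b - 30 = (b + 2)*(b^3 - 9*b^2 + 23*b - 15) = (b - 1)*(b + 2)*(b^2 - 8*b + 15) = (b - 3)*(b - 1)*(b + 2)*(b - 5)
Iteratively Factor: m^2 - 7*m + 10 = (m - 2)*(m - 5)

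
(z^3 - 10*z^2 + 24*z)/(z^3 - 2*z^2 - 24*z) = (z - 4)/(z + 4)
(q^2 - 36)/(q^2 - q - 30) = (q + 6)/(q + 5)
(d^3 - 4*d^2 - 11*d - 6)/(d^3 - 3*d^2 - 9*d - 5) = (d - 6)/(d - 5)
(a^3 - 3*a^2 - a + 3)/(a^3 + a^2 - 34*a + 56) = (a^3 - 3*a^2 - a + 3)/(a^3 + a^2 - 34*a + 56)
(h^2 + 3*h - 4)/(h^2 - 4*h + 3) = (h + 4)/(h - 3)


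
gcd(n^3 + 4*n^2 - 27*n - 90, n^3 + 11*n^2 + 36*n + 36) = n^2 + 9*n + 18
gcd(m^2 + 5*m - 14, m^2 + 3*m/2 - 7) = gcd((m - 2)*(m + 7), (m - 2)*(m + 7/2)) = m - 2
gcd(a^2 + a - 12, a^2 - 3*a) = a - 3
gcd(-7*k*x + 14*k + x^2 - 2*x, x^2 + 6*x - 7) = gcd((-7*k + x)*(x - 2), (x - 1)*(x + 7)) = 1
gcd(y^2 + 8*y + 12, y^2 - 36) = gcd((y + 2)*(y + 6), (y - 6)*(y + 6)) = y + 6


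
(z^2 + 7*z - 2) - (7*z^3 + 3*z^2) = -7*z^3 - 2*z^2 + 7*z - 2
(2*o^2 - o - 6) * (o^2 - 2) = 2*o^4 - o^3 - 10*o^2 + 2*o + 12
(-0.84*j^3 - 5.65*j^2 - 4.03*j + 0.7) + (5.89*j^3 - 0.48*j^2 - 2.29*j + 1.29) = 5.05*j^3 - 6.13*j^2 - 6.32*j + 1.99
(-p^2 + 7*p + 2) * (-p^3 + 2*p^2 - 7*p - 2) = p^5 - 9*p^4 + 19*p^3 - 43*p^2 - 28*p - 4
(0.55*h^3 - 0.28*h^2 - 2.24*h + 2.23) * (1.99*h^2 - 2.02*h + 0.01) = 1.0945*h^5 - 1.6682*h^4 - 3.8865*h^3 + 8.9597*h^2 - 4.527*h + 0.0223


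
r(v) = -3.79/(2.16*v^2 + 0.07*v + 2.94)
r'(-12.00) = -0.00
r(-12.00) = -0.01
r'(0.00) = 0.03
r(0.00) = -1.29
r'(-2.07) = -0.23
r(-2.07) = -0.31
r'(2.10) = 0.22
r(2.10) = -0.30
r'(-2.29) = -0.19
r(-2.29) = -0.27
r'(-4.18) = -0.04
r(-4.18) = -0.09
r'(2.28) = 0.18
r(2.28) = -0.26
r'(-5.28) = -0.02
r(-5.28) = -0.06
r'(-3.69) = -0.06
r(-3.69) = -0.12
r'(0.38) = 0.60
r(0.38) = -1.16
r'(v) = -3.79*(-4.32*v - 0.07)/(2.16*v^2 + 0.07*v + 2.94)^2 = (16.3728*v + 0.2653)/(2.16*v^2 + 0.07*v + 2.94)^2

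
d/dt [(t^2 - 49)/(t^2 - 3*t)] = (-3*t^2 + 98*t - 147)/(t^2*(t^2 - 6*t + 9))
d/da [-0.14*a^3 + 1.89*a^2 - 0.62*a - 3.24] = -0.42*a^2 + 3.78*a - 0.62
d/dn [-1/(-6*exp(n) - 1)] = -6*exp(n)/(6*exp(n) + 1)^2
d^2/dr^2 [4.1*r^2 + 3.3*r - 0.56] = 8.20000000000000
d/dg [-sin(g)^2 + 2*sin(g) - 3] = 2*(1 - sin(g))*cos(g)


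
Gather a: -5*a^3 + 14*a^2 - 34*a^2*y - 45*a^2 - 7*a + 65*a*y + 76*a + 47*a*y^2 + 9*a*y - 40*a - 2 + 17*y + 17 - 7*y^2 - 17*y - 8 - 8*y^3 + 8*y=-5*a^3 + a^2*(-34*y - 31) + a*(47*y^2 + 74*y + 29) - 8*y^3 - 7*y^2 + 8*y + 7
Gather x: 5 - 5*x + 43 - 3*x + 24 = 72 - 8*x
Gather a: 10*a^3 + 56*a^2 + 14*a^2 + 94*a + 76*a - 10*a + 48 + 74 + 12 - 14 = 10*a^3 + 70*a^2 + 160*a + 120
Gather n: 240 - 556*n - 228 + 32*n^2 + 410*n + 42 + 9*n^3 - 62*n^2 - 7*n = 9*n^3 - 30*n^2 - 153*n + 54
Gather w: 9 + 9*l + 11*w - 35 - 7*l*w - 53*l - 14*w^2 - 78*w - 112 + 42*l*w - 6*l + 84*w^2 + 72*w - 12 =-50*l + 70*w^2 + w*(35*l + 5) - 150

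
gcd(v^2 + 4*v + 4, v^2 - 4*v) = 1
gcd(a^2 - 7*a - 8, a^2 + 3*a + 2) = a + 1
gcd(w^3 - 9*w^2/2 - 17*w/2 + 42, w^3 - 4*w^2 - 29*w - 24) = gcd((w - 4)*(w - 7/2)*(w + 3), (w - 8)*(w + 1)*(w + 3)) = w + 3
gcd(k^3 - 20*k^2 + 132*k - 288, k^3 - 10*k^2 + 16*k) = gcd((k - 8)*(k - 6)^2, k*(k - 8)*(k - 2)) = k - 8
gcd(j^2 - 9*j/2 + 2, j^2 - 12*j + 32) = j - 4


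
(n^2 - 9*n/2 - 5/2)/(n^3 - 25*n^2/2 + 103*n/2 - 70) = (2*n + 1)/(2*n^2 - 15*n + 28)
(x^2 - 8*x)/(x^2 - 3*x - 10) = x*(8 - x)/(-x^2 + 3*x + 10)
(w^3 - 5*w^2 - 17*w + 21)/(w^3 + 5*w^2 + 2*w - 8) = (w^2 - 4*w - 21)/(w^2 + 6*w + 8)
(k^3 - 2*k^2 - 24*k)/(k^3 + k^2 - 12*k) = (k - 6)/(k - 3)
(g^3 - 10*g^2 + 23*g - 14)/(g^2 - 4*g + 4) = (g^2 - 8*g + 7)/(g - 2)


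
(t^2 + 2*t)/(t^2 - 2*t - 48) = t*(t + 2)/(t^2 - 2*t - 48)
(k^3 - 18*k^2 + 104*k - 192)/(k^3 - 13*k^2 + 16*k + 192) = (k^2 - 10*k + 24)/(k^2 - 5*k - 24)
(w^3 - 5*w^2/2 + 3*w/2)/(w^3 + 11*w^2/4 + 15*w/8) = 4*(2*w^2 - 5*w + 3)/(8*w^2 + 22*w + 15)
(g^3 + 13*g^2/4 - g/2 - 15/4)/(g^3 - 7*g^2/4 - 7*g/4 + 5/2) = (g + 3)/(g - 2)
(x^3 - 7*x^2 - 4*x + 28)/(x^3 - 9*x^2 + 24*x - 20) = (x^2 - 5*x - 14)/(x^2 - 7*x + 10)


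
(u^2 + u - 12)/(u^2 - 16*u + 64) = (u^2 + u - 12)/(u^2 - 16*u + 64)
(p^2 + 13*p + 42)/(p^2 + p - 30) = (p + 7)/(p - 5)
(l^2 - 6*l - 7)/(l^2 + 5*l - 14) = (l^2 - 6*l - 7)/(l^2 + 5*l - 14)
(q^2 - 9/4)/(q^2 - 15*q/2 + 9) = (q + 3/2)/(q - 6)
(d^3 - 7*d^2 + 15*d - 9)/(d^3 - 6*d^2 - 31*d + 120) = (d^2 - 4*d + 3)/(d^2 - 3*d - 40)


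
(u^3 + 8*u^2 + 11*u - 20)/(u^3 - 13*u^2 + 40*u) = (u^3 + 8*u^2 + 11*u - 20)/(u*(u^2 - 13*u + 40))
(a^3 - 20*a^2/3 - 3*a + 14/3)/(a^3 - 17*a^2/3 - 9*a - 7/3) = (3*a - 2)/(3*a + 1)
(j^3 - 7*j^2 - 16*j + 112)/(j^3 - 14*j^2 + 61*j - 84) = (j + 4)/(j - 3)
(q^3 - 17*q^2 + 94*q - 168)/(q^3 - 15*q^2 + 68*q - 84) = (q - 4)/(q - 2)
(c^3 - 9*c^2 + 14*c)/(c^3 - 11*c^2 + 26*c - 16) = c*(c - 7)/(c^2 - 9*c + 8)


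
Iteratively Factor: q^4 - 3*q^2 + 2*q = (q + 2)*(q^3 - 2*q^2 + q) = (q - 1)*(q + 2)*(q^2 - q) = q*(q - 1)*(q + 2)*(q - 1)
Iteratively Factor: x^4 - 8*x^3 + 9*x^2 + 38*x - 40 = (x - 1)*(x^3 - 7*x^2 + 2*x + 40) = (x - 4)*(x - 1)*(x^2 - 3*x - 10) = (x - 5)*(x - 4)*(x - 1)*(x + 2)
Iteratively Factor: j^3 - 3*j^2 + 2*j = (j)*(j^2 - 3*j + 2) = j*(j - 1)*(j - 2)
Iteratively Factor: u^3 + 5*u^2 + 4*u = (u + 1)*(u^2 + 4*u) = (u + 1)*(u + 4)*(u)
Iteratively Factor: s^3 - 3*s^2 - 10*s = (s + 2)*(s^2 - 5*s) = s*(s + 2)*(s - 5)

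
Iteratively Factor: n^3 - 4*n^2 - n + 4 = (n + 1)*(n^2 - 5*n + 4) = (n - 4)*(n + 1)*(n - 1)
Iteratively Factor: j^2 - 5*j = (j - 5)*(j)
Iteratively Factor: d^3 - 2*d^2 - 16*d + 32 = (d + 4)*(d^2 - 6*d + 8) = (d - 4)*(d + 4)*(d - 2)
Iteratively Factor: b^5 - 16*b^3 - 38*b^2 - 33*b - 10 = (b + 1)*(b^4 - b^3 - 15*b^2 - 23*b - 10) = (b + 1)^2*(b^3 - 2*b^2 - 13*b - 10) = (b + 1)^2*(b + 2)*(b^2 - 4*b - 5) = (b + 1)^3*(b + 2)*(b - 5)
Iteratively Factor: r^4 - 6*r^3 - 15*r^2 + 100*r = (r + 4)*(r^3 - 10*r^2 + 25*r) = (r - 5)*(r + 4)*(r^2 - 5*r) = (r - 5)^2*(r + 4)*(r)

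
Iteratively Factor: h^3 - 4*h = (h - 2)*(h^2 + 2*h) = (h - 2)*(h + 2)*(h)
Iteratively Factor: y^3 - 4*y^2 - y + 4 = (y - 4)*(y^2 - 1) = (y - 4)*(y + 1)*(y - 1)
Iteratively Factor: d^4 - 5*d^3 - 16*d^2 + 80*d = (d - 5)*(d^3 - 16*d) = (d - 5)*(d + 4)*(d^2 - 4*d) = (d - 5)*(d - 4)*(d + 4)*(d)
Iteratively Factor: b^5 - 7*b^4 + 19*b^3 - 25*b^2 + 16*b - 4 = (b - 2)*(b^4 - 5*b^3 + 9*b^2 - 7*b + 2) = (b - 2)*(b - 1)*(b^3 - 4*b^2 + 5*b - 2) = (b - 2)*(b - 1)^2*(b^2 - 3*b + 2) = (b - 2)*(b - 1)^3*(b - 2)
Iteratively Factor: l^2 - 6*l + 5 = (l - 5)*(l - 1)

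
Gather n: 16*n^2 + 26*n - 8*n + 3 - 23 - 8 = 16*n^2 + 18*n - 28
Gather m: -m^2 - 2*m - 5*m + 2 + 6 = -m^2 - 7*m + 8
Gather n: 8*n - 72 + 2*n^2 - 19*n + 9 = 2*n^2 - 11*n - 63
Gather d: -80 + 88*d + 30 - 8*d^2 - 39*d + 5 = -8*d^2 + 49*d - 45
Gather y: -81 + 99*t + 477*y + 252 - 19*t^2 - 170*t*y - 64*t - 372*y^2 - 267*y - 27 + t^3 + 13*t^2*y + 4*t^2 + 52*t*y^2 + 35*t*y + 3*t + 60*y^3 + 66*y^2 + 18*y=t^3 - 15*t^2 + 38*t + 60*y^3 + y^2*(52*t - 306) + y*(13*t^2 - 135*t + 228) + 144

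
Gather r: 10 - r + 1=11 - r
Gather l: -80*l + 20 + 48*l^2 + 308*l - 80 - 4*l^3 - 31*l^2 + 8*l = -4*l^3 + 17*l^2 + 236*l - 60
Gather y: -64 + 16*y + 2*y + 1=18*y - 63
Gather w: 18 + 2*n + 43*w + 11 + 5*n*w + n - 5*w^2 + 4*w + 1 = 3*n - 5*w^2 + w*(5*n + 47) + 30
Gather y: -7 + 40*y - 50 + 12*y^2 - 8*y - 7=12*y^2 + 32*y - 64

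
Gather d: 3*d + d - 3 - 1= 4*d - 4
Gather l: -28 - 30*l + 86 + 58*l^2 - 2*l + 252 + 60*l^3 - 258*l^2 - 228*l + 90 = 60*l^3 - 200*l^2 - 260*l + 400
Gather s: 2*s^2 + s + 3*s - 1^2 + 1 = 2*s^2 + 4*s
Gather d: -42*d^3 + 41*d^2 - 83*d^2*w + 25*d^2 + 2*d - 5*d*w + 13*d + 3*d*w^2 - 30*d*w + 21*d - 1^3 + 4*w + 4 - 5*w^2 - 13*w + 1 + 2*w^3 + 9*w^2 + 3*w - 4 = -42*d^3 + d^2*(66 - 83*w) + d*(3*w^2 - 35*w + 36) + 2*w^3 + 4*w^2 - 6*w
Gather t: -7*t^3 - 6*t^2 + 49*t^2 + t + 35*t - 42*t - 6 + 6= -7*t^3 + 43*t^2 - 6*t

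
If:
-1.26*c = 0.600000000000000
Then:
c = -0.48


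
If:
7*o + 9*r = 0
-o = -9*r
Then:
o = 0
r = 0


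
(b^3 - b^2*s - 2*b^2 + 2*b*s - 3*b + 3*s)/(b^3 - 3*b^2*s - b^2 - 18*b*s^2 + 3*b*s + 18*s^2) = (b^3 - b^2*s - 2*b^2 + 2*b*s - 3*b + 3*s)/(b^3 - 3*b^2*s - b^2 - 18*b*s^2 + 3*b*s + 18*s^2)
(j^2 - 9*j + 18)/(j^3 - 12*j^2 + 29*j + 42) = (j - 3)/(j^2 - 6*j - 7)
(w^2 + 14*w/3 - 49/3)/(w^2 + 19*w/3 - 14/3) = (3*w - 7)/(3*w - 2)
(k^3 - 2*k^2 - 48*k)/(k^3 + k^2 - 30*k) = (k - 8)/(k - 5)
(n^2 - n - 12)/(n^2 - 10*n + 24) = (n + 3)/(n - 6)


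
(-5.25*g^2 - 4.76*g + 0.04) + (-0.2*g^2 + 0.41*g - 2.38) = -5.45*g^2 - 4.35*g - 2.34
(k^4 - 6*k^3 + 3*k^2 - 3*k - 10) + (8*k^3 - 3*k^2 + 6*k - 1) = k^4 + 2*k^3 + 3*k - 11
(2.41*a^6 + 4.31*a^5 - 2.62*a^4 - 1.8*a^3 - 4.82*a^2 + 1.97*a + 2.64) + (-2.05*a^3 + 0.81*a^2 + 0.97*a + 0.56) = 2.41*a^6 + 4.31*a^5 - 2.62*a^4 - 3.85*a^3 - 4.01*a^2 + 2.94*a + 3.2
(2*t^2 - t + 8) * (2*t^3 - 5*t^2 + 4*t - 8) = 4*t^5 - 12*t^4 + 29*t^3 - 60*t^2 + 40*t - 64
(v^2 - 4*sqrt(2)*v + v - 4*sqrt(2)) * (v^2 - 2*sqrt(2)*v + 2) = v^4 - 6*sqrt(2)*v^3 + v^3 - 6*sqrt(2)*v^2 + 18*v^2 - 8*sqrt(2)*v + 18*v - 8*sqrt(2)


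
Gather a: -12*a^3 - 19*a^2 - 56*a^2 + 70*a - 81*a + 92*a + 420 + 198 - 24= -12*a^3 - 75*a^2 + 81*a + 594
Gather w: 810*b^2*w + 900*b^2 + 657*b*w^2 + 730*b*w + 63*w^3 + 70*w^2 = 900*b^2 + 63*w^3 + w^2*(657*b + 70) + w*(810*b^2 + 730*b)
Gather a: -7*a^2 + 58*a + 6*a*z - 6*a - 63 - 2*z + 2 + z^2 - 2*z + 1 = -7*a^2 + a*(6*z + 52) + z^2 - 4*z - 60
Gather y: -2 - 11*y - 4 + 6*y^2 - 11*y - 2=6*y^2 - 22*y - 8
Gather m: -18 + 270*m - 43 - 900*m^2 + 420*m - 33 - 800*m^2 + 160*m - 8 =-1700*m^2 + 850*m - 102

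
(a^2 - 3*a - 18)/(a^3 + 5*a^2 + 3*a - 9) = (a - 6)/(a^2 + 2*a - 3)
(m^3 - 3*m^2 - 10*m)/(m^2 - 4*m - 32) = m*(-m^2 + 3*m + 10)/(-m^2 + 4*m + 32)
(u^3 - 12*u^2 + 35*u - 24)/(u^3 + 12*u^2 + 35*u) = (u^3 - 12*u^2 + 35*u - 24)/(u*(u^2 + 12*u + 35))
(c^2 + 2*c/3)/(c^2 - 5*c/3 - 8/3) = c*(3*c + 2)/(3*c^2 - 5*c - 8)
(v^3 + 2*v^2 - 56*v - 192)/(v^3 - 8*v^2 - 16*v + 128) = (v + 6)/(v - 4)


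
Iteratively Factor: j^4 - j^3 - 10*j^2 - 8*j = (j - 4)*(j^3 + 3*j^2 + 2*j) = j*(j - 4)*(j^2 + 3*j + 2) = j*(j - 4)*(j + 1)*(j + 2)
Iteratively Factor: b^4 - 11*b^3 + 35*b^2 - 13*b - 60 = (b - 5)*(b^3 - 6*b^2 + 5*b + 12) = (b - 5)*(b + 1)*(b^2 - 7*b + 12) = (b - 5)*(b - 4)*(b + 1)*(b - 3)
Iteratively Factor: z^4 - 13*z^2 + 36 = (z - 3)*(z^3 + 3*z^2 - 4*z - 12) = (z - 3)*(z - 2)*(z^2 + 5*z + 6) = (z - 3)*(z - 2)*(z + 3)*(z + 2)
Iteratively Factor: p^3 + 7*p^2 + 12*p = (p + 3)*(p^2 + 4*p) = (p + 3)*(p + 4)*(p)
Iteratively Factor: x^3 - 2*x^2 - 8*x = (x)*(x^2 - 2*x - 8) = x*(x - 4)*(x + 2)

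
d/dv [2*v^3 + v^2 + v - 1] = 6*v^2 + 2*v + 1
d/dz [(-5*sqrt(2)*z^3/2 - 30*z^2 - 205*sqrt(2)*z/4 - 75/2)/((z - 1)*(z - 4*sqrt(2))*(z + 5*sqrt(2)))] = 5*(2*sqrt(2)*z^4 + 20*z^4 + 8*z^3 + 242*sqrt(2)*z^3 - 257*sqrt(2)*z^2 + 1132*z^2 - 1980*z + 60*sqrt(2)*z - 1670*sqrt(2) - 1200)/(4*(z^6 - 2*z^5 + 2*sqrt(2)*z^5 - 77*z^4 - 4*sqrt(2)*z^4 - 78*sqrt(2)*z^3 + 156*z^3 + 160*sqrt(2)*z^2 + 1522*z^2 - 3200*z - 80*sqrt(2)*z + 1600))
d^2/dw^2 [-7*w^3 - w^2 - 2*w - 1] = -42*w - 2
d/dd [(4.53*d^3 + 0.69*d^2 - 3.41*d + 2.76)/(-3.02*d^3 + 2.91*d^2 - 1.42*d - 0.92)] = (15.2661*d^4 - 33.4616*d^3 + 21.4461*d^2 - 17.3328*d + 7.0564)/(9.1204*d^6 - 17.5764*d^5 + 17.0449*d^4 - 2.7076*d^3 - 3.338*d^2 + 2.6128*d + 0.8464)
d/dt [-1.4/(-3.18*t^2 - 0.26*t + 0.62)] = (-8.904*t - 0.364)/(3.18*t^2 + 0.26*t - 0.62)^2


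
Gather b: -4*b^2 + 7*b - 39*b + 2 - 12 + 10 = -4*b^2 - 32*b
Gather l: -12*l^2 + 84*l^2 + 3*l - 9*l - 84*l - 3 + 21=72*l^2 - 90*l + 18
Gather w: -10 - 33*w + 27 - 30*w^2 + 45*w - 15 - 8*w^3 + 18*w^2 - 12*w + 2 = -8*w^3 - 12*w^2 + 4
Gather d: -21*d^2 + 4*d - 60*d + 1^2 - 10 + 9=-21*d^2 - 56*d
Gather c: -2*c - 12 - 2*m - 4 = -2*c - 2*m - 16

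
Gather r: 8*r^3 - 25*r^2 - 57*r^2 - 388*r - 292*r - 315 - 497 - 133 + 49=8*r^3 - 82*r^2 - 680*r - 896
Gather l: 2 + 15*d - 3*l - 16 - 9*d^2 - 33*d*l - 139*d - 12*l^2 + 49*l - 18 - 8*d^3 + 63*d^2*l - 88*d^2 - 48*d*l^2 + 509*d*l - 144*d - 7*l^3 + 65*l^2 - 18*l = -8*d^3 - 97*d^2 - 268*d - 7*l^3 + l^2*(53 - 48*d) + l*(63*d^2 + 476*d + 28) - 32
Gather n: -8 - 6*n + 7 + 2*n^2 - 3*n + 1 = 2*n^2 - 9*n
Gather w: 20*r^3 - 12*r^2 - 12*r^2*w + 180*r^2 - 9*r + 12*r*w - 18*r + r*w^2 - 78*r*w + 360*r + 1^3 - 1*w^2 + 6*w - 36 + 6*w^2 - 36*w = 20*r^3 + 168*r^2 + 333*r + w^2*(r + 5) + w*(-12*r^2 - 66*r - 30) - 35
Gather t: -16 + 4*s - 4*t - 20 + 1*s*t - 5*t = 4*s + t*(s - 9) - 36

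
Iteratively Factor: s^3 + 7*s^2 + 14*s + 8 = (s + 1)*(s^2 + 6*s + 8) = (s + 1)*(s + 4)*(s + 2)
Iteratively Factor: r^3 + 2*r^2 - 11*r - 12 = (r - 3)*(r^2 + 5*r + 4) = (r - 3)*(r + 4)*(r + 1)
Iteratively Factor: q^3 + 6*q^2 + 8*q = (q)*(q^2 + 6*q + 8) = q*(q + 4)*(q + 2)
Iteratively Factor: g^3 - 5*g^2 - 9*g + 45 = (g - 3)*(g^2 - 2*g - 15) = (g - 3)*(g + 3)*(g - 5)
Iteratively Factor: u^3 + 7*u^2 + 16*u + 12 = (u + 2)*(u^2 + 5*u + 6) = (u + 2)*(u + 3)*(u + 2)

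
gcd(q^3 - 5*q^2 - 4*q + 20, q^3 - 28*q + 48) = q - 2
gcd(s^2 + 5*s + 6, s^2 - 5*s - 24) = s + 3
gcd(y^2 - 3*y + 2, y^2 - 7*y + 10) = y - 2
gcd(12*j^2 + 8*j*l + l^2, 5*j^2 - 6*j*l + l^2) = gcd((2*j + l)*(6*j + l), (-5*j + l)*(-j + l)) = 1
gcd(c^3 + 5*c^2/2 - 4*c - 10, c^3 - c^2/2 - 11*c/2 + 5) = c^2 + c/2 - 5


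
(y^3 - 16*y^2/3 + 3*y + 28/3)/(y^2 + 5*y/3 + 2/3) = (3*y^2 - 19*y + 28)/(3*y + 2)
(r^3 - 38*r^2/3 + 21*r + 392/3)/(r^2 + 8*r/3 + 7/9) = 3*(r^2 - 15*r + 56)/(3*r + 1)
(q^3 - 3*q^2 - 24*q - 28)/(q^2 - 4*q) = (q^3 - 3*q^2 - 24*q - 28)/(q*(q - 4))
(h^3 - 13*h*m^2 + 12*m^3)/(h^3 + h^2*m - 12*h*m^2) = (h - m)/h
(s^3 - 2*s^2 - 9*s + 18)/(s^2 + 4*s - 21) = (s^2 + s - 6)/(s + 7)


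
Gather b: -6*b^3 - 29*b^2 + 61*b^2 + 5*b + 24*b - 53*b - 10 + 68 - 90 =-6*b^3 + 32*b^2 - 24*b - 32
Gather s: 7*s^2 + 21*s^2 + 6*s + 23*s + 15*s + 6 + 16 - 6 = 28*s^2 + 44*s + 16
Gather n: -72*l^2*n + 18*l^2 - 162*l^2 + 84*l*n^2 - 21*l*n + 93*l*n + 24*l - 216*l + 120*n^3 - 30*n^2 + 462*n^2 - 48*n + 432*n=-144*l^2 - 192*l + 120*n^3 + n^2*(84*l + 432) + n*(-72*l^2 + 72*l + 384)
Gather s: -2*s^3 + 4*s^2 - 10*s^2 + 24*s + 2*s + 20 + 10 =-2*s^3 - 6*s^2 + 26*s + 30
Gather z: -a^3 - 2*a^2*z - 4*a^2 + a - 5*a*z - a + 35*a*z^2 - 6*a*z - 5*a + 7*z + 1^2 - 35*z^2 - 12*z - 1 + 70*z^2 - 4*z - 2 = -a^3 - 4*a^2 - 5*a + z^2*(35*a + 35) + z*(-2*a^2 - 11*a - 9) - 2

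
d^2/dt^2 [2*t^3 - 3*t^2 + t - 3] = 12*t - 6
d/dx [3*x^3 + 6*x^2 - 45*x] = 9*x^2 + 12*x - 45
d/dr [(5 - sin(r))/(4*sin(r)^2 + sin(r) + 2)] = (4*sin(r)^2 - 40*sin(r) - 7)*cos(r)/(4*sin(r)^2 + sin(r) + 2)^2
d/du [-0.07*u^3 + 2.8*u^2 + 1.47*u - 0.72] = -0.21*u^2 + 5.6*u + 1.47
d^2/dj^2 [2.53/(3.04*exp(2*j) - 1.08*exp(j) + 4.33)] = ((2.7324 - 30.7648*exp(j))*(3.04*exp(2*j) - 1.08*exp(j) + 4.33) + 2.53*(6.08*exp(j) - 1.08)*(12.16*exp(j) - 2.16)*exp(j))*exp(j)/(3.04*exp(2*j) - 1.08*exp(j) + 4.33)^3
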